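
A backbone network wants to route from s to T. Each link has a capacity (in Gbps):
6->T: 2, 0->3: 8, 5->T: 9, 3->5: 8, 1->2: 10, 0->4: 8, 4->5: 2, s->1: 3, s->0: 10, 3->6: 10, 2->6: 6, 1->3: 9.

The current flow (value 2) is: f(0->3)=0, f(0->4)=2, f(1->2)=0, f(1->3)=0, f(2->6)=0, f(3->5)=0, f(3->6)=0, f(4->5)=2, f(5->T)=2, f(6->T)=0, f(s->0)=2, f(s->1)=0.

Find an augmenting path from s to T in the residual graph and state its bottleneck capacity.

s->0->3->5->T, bottleneck 7

Residual along s->0->3->5->T: s->0: 8, 0->3: 8, 3->5: 8, 5->T: 7.
Bottleneck = min = 7.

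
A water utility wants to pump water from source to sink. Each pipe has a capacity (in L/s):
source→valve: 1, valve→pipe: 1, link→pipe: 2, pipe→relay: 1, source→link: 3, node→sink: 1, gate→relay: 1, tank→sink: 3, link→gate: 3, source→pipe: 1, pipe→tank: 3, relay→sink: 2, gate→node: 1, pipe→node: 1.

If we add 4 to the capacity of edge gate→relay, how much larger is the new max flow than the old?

0

Original max flow = 5.
Edge gate→relay does not cross the min cut (source side {source}), so extra capacity there cannot help.
New max flow = 5. Increase = 0.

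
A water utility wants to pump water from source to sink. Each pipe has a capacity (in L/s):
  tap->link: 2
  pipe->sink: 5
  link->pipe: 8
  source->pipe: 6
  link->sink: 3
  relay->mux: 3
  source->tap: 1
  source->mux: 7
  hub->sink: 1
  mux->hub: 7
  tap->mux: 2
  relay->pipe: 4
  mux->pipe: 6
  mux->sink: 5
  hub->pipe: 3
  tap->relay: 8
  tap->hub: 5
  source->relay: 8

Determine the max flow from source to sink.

Augment source->mux->sink: bottleneck 5. Total 5.
Augment source->pipe->sink: bottleneck 5. Total 10.
Augment source->tap->hub->sink: bottleneck 1. Total 11.
Augment source->mux->hub->tap->link->sink: bottleneck 1. Total 12.
No augmenting path remains in the residual graph.

12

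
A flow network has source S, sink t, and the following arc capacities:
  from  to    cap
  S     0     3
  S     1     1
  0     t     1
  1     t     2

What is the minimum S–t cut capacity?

2

Max flow = 2 (via 2 augmenting paths).
In the residual at optimum, the set reachable from S is {0, S}.
Cut edges: S→1 (cap 1), 0→t (cap 1). Sum = 2.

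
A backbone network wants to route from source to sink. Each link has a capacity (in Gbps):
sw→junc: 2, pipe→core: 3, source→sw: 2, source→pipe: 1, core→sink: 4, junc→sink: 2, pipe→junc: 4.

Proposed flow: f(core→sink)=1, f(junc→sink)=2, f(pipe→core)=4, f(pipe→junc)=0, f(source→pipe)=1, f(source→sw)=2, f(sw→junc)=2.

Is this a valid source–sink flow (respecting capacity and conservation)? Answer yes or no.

No

Capacity violated on pipe→core: flow 4 > capacity 3.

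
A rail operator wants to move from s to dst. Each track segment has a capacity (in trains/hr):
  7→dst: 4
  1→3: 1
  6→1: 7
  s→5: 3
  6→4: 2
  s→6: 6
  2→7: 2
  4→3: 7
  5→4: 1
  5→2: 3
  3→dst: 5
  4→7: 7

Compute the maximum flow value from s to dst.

Augment s→6→1→3→dst: bottleneck 1. Total 1.
Augment s→6→4→3→dst: bottleneck 2. Total 3.
Augment s→5→4→3→dst: bottleneck 1. Total 4.
Augment s→5→2→7→dst: bottleneck 2. Total 6.
No augmenting path remains in the residual graph.

6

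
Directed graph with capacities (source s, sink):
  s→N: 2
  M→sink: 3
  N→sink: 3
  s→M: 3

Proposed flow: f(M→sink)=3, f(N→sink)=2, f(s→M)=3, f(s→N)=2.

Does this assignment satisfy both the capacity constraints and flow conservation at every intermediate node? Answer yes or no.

Every edge has 0 ≤ f(e) ≤ cap(e).
At each intermediate node, inflow equals outflow.

Yes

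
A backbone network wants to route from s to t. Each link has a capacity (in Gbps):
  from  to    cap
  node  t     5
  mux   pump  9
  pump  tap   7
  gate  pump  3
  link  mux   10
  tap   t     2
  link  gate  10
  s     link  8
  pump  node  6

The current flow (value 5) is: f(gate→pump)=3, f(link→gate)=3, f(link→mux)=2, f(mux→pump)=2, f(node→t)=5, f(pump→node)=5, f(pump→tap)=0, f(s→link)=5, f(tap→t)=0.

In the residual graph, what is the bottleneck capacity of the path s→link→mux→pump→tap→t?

2

Residual capacities along the path: s→link: 3, link→mux: 8, mux→pump: 7, pump→tap: 7, tap→t: 2.
Minimum is 2.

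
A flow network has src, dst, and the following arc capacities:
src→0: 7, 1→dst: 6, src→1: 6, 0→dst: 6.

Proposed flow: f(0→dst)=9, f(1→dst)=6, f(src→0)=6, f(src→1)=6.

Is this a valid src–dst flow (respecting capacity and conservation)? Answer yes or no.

No

Capacity violated on 0→dst: flow 9 > capacity 6.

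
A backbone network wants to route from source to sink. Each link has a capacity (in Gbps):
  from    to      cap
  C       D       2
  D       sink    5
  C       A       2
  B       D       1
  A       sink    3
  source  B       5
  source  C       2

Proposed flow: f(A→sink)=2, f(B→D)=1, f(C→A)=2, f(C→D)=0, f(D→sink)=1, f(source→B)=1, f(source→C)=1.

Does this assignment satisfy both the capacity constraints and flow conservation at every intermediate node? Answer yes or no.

No

Conservation fails at C: inflow 1 ≠ outflow 2.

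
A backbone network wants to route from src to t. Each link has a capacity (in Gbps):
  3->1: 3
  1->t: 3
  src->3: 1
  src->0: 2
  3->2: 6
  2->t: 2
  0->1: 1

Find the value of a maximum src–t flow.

Augment src->0->1->t: bottleneck 1. Total 1.
Augment src->3->1->t: bottleneck 1. Total 2.
No augmenting path remains in the residual graph.

2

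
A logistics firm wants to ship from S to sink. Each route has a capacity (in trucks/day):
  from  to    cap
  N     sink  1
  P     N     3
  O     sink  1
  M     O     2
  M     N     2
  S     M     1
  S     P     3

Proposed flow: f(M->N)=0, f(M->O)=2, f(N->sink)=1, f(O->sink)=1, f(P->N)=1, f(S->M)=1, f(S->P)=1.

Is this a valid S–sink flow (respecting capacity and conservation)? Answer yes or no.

Conservation fails at M: inflow 1 ≠ outflow 2.

No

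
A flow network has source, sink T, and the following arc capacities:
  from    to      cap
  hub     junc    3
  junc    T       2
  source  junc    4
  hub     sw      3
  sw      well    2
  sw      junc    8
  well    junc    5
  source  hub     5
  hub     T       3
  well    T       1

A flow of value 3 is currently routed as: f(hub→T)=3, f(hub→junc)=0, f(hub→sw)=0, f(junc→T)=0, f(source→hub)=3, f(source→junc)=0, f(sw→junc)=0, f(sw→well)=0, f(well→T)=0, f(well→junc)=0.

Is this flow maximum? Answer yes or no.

Residual path source→junc→T has bottleneck 2 > 0.
Pushing 2 along it raises the flow to 5, so the given flow is not maximum.

No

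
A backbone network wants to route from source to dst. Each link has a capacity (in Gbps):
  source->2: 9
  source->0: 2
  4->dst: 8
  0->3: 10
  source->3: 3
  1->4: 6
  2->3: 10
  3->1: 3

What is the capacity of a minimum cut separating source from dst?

Max flow = 3 (via 1 augmenting path).
In the residual at optimum, the set reachable from source is {0, 2, 3, source}.
Cut edges: 3->1 (cap 3). Sum = 3.

3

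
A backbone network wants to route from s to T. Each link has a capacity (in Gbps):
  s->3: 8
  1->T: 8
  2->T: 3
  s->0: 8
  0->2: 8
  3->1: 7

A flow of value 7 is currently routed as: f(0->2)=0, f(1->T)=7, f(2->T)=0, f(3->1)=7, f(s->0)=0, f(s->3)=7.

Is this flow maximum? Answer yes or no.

No

Residual path s->0->2->T has bottleneck 3 > 0.
Pushing 3 along it raises the flow to 10, so the given flow is not maximum.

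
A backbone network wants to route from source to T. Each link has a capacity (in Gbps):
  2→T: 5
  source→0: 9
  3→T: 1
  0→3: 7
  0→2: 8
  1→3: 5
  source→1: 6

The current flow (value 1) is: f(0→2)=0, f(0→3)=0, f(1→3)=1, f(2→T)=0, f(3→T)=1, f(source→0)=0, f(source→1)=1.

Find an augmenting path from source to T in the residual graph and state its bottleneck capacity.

source→0→2→T, bottleneck 5

Residual along source→0→2→T: source→0: 9, 0→2: 8, 2→T: 5.
Bottleneck = min = 5.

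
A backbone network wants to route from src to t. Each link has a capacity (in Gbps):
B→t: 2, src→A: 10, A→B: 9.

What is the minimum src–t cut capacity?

Max flow = 2 (via 1 augmenting path).
In the residual at optimum, the set reachable from src is {A, B, src}.
Cut edges: B→t (cap 2). Sum = 2.

2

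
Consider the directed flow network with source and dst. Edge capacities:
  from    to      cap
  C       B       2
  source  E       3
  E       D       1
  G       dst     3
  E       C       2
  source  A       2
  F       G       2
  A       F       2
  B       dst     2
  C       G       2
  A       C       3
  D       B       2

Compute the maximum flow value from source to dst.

5

Augment source->E->D->B->dst: bottleneck 1. Total 1.
Augment source->E->C->B->dst: bottleneck 1. Total 2.
Augment source->E->C->G->dst: bottleneck 1. Total 3.
Augment source->A->C->G->dst: bottleneck 1. Total 4.
Augment source->A->F->G->dst: bottleneck 1. Total 5.
No augmenting path remains in the residual graph.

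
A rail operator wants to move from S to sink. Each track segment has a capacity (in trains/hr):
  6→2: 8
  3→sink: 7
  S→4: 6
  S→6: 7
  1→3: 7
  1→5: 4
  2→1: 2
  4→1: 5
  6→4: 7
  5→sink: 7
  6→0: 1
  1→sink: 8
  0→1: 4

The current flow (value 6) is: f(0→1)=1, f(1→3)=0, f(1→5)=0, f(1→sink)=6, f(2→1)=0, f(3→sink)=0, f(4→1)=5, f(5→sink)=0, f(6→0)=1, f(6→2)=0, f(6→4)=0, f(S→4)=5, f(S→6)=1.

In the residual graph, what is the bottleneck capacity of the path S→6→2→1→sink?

2

Residual capacities along the path: S→6: 6, 6→2: 8, 2→1: 2, 1→sink: 2.
Minimum is 2.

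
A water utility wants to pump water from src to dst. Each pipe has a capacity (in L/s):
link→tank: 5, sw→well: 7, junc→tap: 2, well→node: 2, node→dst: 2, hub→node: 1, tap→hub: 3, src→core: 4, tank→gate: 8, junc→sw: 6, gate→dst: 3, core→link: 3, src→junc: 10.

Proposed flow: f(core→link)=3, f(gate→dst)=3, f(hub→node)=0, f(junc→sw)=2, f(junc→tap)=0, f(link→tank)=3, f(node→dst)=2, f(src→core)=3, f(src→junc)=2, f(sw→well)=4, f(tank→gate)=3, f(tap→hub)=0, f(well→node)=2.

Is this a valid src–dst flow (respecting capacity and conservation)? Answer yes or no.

Conservation fails at sw: inflow 2 ≠ outflow 4.

No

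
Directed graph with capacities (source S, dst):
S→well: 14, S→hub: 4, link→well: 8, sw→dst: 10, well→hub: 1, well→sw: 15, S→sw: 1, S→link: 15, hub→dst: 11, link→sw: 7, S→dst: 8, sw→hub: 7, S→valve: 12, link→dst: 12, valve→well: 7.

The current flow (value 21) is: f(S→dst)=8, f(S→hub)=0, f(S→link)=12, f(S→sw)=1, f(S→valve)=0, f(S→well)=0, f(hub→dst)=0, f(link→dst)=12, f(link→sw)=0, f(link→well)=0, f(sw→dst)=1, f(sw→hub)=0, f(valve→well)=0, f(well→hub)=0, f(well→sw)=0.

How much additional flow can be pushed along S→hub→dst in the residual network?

Residual capacities along the path: S→hub: 4, hub→dst: 11.
Minimum is 4.

4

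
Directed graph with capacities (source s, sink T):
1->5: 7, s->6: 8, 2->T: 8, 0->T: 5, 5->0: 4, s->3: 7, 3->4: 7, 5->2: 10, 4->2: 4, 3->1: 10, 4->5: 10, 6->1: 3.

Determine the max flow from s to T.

10

Augment s->3->4->2->T: bottleneck 4. Total 4.
Augment s->6->1->5->0->T: bottleneck 3. Total 7.
Augment s->3->4->5->0->T: bottleneck 1. Total 8.
Augment s->3->4->5->2->T: bottleneck 2. Total 10.
No augmenting path remains in the residual graph.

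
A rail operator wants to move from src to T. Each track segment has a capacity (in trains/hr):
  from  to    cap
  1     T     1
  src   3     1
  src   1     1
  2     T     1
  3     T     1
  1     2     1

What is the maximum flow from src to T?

2

Augment src→3→T: bottleneck 1. Total 1.
Augment src→1→T: bottleneck 1. Total 2.
No augmenting path remains in the residual graph.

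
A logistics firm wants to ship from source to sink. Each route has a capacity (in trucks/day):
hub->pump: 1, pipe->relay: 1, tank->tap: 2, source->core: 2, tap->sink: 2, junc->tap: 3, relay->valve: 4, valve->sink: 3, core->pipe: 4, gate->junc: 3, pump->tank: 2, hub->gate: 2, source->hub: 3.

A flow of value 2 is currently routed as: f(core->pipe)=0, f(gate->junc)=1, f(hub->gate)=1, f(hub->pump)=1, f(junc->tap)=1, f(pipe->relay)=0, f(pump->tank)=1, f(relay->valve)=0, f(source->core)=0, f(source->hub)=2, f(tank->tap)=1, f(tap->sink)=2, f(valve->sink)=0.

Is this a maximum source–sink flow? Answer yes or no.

No

Residual path source->core->pipe->relay->valve->sink has bottleneck 1 > 0.
Pushing 1 along it raises the flow to 3, so the given flow is not maximum.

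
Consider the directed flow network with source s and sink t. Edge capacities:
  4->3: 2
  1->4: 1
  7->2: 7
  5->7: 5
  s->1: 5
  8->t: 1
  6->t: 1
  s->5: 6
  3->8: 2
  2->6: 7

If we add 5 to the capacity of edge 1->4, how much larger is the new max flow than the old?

0

Original max flow = 2.
Even with extra capacity on 1->4, another cut of capacity 2 remains binding.
New max flow = 2. Increase = 0.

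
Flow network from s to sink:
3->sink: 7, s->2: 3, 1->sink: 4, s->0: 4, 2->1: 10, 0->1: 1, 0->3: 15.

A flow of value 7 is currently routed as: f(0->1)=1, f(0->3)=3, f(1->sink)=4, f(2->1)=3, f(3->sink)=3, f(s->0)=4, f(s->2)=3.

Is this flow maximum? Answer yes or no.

Residual reachable from s: {s}; sink is not reachable.
Saturated cut: s->2, s->0 with total capacity 7 = current flow value. Flow is maximum.

Yes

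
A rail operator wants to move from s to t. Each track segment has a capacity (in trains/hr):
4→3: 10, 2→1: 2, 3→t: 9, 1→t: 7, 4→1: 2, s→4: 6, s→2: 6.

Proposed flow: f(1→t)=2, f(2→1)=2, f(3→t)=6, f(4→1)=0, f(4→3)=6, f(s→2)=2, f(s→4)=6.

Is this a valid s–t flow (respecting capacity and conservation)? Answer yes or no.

Yes

Every edge has 0 ≤ f(e) ≤ cap(e).
At each intermediate node, inflow equals outflow.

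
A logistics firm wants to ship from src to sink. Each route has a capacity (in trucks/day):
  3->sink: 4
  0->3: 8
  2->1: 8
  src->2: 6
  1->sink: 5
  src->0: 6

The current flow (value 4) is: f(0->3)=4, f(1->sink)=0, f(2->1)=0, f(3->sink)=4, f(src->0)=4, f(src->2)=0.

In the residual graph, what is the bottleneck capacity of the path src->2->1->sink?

Residual capacities along the path: src->2: 6, 2->1: 8, 1->sink: 5.
Minimum is 5.

5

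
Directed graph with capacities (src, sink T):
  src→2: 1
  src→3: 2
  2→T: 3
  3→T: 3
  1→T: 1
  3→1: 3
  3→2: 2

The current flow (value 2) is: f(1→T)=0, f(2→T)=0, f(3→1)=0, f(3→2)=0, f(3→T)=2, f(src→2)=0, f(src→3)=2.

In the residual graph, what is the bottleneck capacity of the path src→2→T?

1

Residual capacities along the path: src→2: 1, 2→T: 3.
Minimum is 1.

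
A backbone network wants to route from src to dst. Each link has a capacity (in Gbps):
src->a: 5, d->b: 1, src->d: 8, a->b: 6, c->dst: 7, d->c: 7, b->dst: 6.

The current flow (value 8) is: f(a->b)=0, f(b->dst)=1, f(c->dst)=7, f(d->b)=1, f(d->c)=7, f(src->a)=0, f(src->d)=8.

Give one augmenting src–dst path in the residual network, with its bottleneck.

Residual along src->a->b->dst: src->a: 5, a->b: 6, b->dst: 5.
Bottleneck = min = 5.

src->a->b->dst, bottleneck 5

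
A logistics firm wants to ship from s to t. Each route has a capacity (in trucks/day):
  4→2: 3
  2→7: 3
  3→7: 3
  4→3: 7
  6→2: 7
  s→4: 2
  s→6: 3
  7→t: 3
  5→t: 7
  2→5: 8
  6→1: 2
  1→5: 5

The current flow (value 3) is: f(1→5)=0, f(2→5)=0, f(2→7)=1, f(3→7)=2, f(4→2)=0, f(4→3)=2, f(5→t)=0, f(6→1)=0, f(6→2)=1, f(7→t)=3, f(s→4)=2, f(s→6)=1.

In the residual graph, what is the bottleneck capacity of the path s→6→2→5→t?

Residual capacities along the path: s→6: 2, 6→2: 6, 2→5: 8, 5→t: 7.
Minimum is 2.

2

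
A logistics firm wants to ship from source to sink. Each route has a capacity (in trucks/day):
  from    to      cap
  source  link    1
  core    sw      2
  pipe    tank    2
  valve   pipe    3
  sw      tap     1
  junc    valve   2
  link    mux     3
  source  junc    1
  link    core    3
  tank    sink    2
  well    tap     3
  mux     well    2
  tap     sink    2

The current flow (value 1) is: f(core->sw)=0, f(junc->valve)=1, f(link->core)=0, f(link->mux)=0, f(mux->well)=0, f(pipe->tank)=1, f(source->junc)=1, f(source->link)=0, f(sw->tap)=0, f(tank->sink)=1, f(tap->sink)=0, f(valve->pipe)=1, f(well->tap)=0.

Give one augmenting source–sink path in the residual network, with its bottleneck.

Residual along source->link->core->sw->tap->sink: source->link: 1, link->core: 3, core->sw: 2, sw->tap: 1, tap->sink: 2.
Bottleneck = min = 1.

source->link->core->sw->tap->sink, bottleneck 1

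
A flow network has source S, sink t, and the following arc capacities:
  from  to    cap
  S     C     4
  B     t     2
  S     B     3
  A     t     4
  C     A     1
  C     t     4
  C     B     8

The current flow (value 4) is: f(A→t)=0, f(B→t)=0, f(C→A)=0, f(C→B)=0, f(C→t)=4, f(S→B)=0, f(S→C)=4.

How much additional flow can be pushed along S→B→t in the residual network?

Residual capacities along the path: S→B: 3, B→t: 2.
Minimum is 2.

2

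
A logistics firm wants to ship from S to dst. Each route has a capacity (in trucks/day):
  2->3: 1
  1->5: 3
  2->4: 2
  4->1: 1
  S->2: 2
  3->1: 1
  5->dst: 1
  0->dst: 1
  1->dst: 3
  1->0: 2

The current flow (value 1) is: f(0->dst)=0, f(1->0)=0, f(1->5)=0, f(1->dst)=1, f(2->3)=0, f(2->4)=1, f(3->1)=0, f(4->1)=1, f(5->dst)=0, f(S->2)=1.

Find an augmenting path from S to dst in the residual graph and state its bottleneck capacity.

Residual along S->2->3->1->dst: S->2: 1, 2->3: 1, 3->1: 1, 1->dst: 2.
Bottleneck = min = 1.

S->2->3->1->dst, bottleneck 1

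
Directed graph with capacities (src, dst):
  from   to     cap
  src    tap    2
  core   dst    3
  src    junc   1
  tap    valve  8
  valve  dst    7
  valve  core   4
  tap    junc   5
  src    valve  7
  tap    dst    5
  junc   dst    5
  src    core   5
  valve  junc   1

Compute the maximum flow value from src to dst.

13

Augment src->tap->dst: bottleneck 2. Total 2.
Augment src->valve->dst: bottleneck 7. Total 9.
Augment src->core->dst: bottleneck 3. Total 12.
Augment src->junc->dst: bottleneck 1. Total 13.
No augmenting path remains in the residual graph.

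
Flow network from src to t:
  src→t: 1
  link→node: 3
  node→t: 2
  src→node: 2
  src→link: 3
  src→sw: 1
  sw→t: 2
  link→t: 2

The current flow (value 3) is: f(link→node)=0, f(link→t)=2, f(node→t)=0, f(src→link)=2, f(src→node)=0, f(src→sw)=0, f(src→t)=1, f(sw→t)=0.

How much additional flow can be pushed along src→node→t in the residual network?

Residual capacities along the path: src→node: 2, node→t: 2.
Minimum is 2.

2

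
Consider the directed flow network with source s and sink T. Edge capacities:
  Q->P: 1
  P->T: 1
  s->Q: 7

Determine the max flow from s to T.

Augment s->Q->P->T: bottleneck 1. Total 1.
No augmenting path remains in the residual graph.

1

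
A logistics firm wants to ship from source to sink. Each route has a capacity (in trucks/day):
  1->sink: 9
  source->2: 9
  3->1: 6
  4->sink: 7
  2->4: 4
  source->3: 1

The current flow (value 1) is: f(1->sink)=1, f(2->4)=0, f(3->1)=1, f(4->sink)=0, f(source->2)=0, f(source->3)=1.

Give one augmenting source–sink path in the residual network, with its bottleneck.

source->2->4->sink, bottleneck 4

Residual along source->2->4->sink: source->2: 9, 2->4: 4, 4->sink: 7.
Bottleneck = min = 4.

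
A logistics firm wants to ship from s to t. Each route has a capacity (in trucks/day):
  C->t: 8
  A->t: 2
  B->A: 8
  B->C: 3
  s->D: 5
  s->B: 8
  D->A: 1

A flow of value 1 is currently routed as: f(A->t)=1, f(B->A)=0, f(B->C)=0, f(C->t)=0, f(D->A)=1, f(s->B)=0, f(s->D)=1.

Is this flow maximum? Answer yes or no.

Residual path s->B->A->t has bottleneck 1 > 0.
Pushing 1 along it raises the flow to 2, so the given flow is not maximum.

No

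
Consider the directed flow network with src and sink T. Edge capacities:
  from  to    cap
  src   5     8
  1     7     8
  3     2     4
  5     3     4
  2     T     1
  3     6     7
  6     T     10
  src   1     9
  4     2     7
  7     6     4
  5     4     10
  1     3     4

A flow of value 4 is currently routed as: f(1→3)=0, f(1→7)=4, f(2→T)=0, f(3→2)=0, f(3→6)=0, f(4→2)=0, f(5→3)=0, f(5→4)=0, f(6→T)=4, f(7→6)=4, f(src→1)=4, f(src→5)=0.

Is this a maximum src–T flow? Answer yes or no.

Residual path src→1→3→6→T has bottleneck 4 > 0.
Pushing 4 along it raises the flow to 8, so the given flow is not maximum.

No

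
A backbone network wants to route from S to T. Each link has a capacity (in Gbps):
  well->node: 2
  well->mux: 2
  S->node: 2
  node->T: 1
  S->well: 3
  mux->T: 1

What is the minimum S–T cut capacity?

2

Max flow = 2 (via 2 augmenting paths).
In the residual at optimum, the set reachable from S is {S, mux, node, well}.
Cut edges: mux->T (cap 1), node->T (cap 1). Sum = 2.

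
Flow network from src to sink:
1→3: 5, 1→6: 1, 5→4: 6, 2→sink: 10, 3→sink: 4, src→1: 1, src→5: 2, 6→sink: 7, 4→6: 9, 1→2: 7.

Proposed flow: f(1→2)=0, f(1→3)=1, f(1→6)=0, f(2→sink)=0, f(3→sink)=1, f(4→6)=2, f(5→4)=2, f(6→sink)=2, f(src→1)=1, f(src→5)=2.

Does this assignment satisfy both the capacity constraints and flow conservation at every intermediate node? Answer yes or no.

Yes

Every edge has 0 ≤ f(e) ≤ cap(e).
At each intermediate node, inflow equals outflow.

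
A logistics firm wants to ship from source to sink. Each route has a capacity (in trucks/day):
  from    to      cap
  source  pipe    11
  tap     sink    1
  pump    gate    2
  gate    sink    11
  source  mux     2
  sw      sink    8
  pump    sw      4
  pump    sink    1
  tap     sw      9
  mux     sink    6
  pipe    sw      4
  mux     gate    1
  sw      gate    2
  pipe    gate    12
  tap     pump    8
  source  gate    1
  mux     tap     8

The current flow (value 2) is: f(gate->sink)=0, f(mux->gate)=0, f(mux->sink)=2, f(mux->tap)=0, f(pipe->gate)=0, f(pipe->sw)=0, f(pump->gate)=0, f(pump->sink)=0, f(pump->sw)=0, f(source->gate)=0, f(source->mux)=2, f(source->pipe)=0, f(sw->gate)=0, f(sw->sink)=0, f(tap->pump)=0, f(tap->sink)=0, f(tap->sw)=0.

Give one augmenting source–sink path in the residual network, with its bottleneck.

Residual along source->gate->sink: source->gate: 1, gate->sink: 11.
Bottleneck = min = 1.

source->gate->sink, bottleneck 1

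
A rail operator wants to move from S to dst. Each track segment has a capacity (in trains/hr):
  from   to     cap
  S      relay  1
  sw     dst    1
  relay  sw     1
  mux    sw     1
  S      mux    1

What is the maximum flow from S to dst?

1

Augment S->mux->sw->dst: bottleneck 1. Total 1.
No augmenting path remains in the residual graph.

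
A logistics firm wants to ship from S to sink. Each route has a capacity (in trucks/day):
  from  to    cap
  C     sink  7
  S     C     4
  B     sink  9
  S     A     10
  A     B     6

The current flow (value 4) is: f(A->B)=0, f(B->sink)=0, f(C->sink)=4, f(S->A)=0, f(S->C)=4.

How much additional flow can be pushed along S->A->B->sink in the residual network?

6

Residual capacities along the path: S->A: 10, A->B: 6, B->sink: 9.
Minimum is 6.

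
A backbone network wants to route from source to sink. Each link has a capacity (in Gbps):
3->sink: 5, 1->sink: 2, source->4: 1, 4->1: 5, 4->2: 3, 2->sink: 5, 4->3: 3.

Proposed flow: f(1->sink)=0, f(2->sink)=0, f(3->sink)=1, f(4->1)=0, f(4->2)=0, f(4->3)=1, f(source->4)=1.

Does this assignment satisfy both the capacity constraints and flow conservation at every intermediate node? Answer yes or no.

Yes

Every edge has 0 ≤ f(e) ≤ cap(e).
At each intermediate node, inflow equals outflow.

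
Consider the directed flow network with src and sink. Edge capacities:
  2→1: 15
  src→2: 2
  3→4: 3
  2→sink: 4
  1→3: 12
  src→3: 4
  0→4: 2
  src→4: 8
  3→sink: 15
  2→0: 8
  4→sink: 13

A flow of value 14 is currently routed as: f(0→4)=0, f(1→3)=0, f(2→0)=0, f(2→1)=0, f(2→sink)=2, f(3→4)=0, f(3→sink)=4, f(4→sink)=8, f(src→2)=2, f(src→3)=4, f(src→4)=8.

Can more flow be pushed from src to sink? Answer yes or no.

Residual reachable from src: {src}; sink is not reachable.
Saturated cut: src→2, src→3, src→4 with total capacity 14 = current flow value. Flow is maximum.

No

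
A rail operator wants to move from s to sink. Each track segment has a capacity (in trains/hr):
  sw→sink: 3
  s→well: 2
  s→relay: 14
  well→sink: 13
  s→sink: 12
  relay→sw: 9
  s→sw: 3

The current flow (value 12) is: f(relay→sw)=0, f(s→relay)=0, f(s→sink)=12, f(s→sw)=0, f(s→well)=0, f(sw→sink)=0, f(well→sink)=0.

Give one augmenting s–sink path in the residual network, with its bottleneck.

s→well→sink, bottleneck 2

Residual along s→well→sink: s→well: 2, well→sink: 13.
Bottleneck = min = 2.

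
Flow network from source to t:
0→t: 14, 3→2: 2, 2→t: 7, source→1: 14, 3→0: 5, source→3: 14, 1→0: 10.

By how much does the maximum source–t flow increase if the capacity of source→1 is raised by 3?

Original max flow = 16.
Edge source→1 does not cross the min cut (source side {0, 1, 3, source}), so extra capacity there cannot help.
New max flow = 16. Increase = 0.

0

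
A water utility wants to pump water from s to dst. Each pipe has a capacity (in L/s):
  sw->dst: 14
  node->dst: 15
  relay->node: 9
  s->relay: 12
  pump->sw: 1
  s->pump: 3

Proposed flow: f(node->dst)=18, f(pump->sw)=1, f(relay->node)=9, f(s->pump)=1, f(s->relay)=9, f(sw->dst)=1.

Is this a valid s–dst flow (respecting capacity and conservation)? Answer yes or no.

No

Capacity violated on node->dst: flow 18 > capacity 15.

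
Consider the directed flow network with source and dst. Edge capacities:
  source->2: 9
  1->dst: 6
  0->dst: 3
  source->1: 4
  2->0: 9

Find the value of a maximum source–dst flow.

Augment source->1->dst: bottleneck 4. Total 4.
Augment source->2->0->dst: bottleneck 3. Total 7.
No augmenting path remains in the residual graph.

7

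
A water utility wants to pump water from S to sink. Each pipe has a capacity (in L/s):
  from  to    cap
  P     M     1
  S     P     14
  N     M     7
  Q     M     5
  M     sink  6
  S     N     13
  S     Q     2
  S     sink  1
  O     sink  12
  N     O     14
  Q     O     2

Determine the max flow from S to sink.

17

Augment S->sink: bottleneck 1. Total 1.
Augment S->Q->M->sink: bottleneck 2. Total 3.
Augment S->N->M->sink: bottleneck 4. Total 7.
Augment S->N->O->sink: bottleneck 9. Total 16.
Augment S->P->M->Q->O->sink: bottleneck 1. Total 17.
No augmenting path remains in the residual graph.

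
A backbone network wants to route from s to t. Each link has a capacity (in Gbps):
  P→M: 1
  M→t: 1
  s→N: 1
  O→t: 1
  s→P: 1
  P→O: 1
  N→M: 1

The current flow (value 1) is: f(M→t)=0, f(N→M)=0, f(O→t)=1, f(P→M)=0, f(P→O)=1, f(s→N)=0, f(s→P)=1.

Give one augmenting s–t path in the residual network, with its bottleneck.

s→N→M→t, bottleneck 1

Residual along s→N→M→t: s→N: 1, N→M: 1, M→t: 1.
Bottleneck = min = 1.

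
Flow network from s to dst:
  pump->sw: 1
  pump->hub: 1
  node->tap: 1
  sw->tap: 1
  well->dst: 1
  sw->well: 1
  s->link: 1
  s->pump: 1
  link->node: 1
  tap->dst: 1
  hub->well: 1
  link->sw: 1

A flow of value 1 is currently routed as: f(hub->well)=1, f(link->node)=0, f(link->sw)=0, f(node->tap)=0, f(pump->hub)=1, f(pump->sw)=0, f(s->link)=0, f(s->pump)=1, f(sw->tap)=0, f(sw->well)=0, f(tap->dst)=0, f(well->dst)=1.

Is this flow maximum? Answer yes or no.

Residual path s->link->sw->tap->dst has bottleneck 1 > 0.
Pushing 1 along it raises the flow to 2, so the given flow is not maximum.

No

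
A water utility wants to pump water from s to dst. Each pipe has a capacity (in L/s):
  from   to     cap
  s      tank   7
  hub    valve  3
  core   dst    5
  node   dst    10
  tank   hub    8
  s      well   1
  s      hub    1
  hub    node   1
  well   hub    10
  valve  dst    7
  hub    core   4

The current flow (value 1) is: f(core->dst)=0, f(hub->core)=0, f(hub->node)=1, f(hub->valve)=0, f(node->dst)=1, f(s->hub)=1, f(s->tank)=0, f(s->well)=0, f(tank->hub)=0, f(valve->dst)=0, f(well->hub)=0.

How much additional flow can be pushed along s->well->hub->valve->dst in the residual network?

Residual capacities along the path: s->well: 1, well->hub: 10, hub->valve: 3, valve->dst: 7.
Minimum is 1.

1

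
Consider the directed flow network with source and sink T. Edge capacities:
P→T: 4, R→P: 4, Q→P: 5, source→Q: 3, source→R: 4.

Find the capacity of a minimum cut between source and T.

4

Max flow = 4 (via 1 augmenting path).
In the residual at optimum, the set reachable from source is {P, Q, R, source}.
Cut edges: P→T (cap 4). Sum = 4.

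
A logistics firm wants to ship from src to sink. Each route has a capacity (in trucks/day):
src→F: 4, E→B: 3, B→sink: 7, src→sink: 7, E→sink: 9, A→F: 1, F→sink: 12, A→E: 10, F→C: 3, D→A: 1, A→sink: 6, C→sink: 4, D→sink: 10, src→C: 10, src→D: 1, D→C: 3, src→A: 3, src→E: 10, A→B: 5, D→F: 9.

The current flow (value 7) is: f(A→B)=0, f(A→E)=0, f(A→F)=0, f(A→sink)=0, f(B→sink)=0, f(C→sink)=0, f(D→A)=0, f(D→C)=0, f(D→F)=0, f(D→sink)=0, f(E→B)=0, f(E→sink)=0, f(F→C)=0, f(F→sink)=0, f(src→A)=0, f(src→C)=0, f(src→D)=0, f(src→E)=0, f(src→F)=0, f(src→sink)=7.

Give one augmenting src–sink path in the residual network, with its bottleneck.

Residual along src→D→sink: src→D: 1, D→sink: 10.
Bottleneck = min = 1.

src→D→sink, bottleneck 1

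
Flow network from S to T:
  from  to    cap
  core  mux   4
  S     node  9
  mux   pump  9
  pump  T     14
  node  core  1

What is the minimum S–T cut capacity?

Max flow = 1 (via 1 augmenting path).
In the residual at optimum, the set reachable from S is {S, node}.
Cut edges: node→core (cap 1). Sum = 1.

1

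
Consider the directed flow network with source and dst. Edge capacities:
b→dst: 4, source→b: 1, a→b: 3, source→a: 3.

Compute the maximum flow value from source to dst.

4

Augment source→b→dst: bottleneck 1. Total 1.
Augment source→a→b→dst: bottleneck 3. Total 4.
No augmenting path remains in the residual graph.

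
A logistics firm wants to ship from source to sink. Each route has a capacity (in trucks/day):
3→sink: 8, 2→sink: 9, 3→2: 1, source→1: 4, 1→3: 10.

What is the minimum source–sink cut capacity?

Max flow = 4 (via 1 augmenting path).
In the residual at optimum, the set reachable from source is {source}.
Cut edges: source→1 (cap 4). Sum = 4.

4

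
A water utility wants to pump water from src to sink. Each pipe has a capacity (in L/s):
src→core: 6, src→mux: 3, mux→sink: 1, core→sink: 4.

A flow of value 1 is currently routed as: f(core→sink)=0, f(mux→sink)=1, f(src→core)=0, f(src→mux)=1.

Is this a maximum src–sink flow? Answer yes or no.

Residual path src→core→sink has bottleneck 4 > 0.
Pushing 4 along it raises the flow to 5, so the given flow is not maximum.

No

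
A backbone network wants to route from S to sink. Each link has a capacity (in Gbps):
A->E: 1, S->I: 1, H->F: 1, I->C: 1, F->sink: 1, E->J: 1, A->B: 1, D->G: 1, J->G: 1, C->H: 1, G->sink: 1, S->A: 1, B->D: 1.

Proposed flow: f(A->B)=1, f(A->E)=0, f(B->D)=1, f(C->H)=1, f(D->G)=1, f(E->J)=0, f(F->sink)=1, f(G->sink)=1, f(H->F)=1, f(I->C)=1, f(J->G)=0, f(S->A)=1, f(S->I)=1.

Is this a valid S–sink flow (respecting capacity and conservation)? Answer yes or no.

Yes

Every edge has 0 ≤ f(e) ≤ cap(e).
At each intermediate node, inflow equals outflow.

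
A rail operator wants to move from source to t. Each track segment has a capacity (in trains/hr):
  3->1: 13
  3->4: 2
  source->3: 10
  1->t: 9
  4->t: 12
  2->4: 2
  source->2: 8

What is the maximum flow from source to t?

Augment source->2->4->t: bottleneck 2. Total 2.
Augment source->3->4->t: bottleneck 2. Total 4.
Augment source->3->1->t: bottleneck 8. Total 12.
No augmenting path remains in the residual graph.

12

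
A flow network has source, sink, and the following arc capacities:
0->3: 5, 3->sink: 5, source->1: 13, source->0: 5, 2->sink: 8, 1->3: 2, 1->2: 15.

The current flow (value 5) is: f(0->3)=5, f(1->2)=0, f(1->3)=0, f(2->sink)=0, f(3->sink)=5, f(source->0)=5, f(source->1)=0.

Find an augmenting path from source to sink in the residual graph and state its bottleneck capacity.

Residual along source->1->2->sink: source->1: 13, 1->2: 15, 2->sink: 8.
Bottleneck = min = 8.

source->1->2->sink, bottleneck 8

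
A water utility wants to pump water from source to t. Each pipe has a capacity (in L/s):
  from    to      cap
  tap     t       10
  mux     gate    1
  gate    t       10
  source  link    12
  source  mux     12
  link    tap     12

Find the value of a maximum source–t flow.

Augment source→mux→gate→t: bottleneck 1. Total 1.
Augment source→link→tap→t: bottleneck 10. Total 11.
No augmenting path remains in the residual graph.

11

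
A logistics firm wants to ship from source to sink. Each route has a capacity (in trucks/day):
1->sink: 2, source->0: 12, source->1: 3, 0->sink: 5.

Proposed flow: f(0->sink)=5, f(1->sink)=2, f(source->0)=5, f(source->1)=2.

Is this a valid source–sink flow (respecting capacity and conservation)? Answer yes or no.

Yes

Every edge has 0 ≤ f(e) ≤ cap(e).
At each intermediate node, inflow equals outflow.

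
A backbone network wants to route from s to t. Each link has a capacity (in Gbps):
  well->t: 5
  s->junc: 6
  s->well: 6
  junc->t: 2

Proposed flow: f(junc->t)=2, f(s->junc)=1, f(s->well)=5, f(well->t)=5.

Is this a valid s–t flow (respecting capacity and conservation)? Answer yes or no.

No

Conservation fails at junc: inflow 1 ≠ outflow 2.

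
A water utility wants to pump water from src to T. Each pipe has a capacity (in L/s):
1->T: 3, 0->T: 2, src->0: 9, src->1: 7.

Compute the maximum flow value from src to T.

Augment src->0->T: bottleneck 2. Total 2.
Augment src->1->T: bottleneck 3. Total 5.
No augmenting path remains in the residual graph.

5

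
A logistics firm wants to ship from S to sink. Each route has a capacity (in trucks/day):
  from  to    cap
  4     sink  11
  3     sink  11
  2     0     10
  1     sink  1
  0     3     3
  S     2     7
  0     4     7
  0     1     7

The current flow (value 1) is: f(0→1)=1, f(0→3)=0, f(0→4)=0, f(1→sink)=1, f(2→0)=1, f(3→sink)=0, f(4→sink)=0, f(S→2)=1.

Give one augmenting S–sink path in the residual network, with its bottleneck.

Residual along S→2→0→4→sink: S→2: 6, 2→0: 9, 0→4: 7, 4→sink: 11.
Bottleneck = min = 6.

S→2→0→4→sink, bottleneck 6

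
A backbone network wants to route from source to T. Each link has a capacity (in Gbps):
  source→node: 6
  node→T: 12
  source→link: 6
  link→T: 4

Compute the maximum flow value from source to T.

Augment source→node→T: bottleneck 6. Total 6.
Augment source→link→T: bottleneck 4. Total 10.
No augmenting path remains in the residual graph.

10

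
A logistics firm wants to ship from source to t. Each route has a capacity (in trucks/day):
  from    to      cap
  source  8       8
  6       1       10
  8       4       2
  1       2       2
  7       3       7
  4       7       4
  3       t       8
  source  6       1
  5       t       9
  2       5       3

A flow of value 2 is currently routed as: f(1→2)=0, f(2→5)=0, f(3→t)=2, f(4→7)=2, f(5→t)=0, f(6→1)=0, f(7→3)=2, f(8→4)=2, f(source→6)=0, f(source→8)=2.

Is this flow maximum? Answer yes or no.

Residual path source→6→1→2→5→t has bottleneck 1 > 0.
Pushing 1 along it raises the flow to 3, so the given flow is not maximum.

No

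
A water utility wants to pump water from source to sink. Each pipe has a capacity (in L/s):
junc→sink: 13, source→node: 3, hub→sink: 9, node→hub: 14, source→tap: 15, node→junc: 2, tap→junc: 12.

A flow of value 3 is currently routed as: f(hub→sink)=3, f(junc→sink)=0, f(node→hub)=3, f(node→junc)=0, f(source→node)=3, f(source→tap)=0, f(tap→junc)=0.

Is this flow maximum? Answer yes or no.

No

Residual path source→tap→junc→sink has bottleneck 12 > 0.
Pushing 12 along it raises the flow to 15, so the given flow is not maximum.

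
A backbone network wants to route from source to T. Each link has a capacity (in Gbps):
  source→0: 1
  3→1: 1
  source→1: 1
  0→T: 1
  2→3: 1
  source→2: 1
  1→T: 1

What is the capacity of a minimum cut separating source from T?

Max flow = 2 (via 2 augmenting paths).
In the residual at optimum, the set reachable from source is {1, 2, 3, source}.
Cut edges: source→0 (cap 1), 1→T (cap 1). Sum = 2.

2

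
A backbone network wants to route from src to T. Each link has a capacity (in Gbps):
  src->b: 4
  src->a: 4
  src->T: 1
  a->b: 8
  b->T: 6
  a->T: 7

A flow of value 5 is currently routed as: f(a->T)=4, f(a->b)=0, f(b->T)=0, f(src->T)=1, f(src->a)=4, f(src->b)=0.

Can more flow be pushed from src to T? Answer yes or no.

Residual path src->b->T has bottleneck 4 > 0.
Pushing 4 along it raises the flow to 9, so the given flow is not maximum.

Yes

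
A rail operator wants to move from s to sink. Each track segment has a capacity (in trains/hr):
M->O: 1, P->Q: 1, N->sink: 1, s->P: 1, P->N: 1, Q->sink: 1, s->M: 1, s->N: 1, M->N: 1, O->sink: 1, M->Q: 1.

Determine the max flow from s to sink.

Augment s->N->sink: bottleneck 1. Total 1.
Augment s->M->O->sink: bottleneck 1. Total 2.
Augment s->P->Q->sink: bottleneck 1. Total 3.
No augmenting path remains in the residual graph.

3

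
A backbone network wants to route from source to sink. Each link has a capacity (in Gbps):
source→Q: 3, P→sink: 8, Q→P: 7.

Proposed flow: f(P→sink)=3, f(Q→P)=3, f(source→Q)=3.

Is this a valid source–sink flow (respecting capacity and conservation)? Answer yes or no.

Yes

Every edge has 0 ≤ f(e) ≤ cap(e).
At each intermediate node, inflow equals outflow.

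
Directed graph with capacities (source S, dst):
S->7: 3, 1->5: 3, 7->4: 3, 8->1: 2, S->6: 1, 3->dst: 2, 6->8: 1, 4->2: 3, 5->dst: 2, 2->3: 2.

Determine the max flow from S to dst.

3

Augment S->7->4->2->3->dst: bottleneck 2. Total 2.
Augment S->6->8->1->5->dst: bottleneck 1. Total 3.
No augmenting path remains in the residual graph.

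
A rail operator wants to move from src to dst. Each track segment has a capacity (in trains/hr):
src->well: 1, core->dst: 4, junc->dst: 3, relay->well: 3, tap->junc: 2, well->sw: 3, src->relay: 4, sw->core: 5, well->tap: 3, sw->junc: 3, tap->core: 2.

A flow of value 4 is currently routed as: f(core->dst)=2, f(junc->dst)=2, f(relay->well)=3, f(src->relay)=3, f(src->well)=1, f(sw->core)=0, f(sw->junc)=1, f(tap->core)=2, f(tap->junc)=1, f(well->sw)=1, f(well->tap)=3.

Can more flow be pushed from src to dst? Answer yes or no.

No

Residual reachable from src: {relay, src}; dst is not reachable.
Saturated cut: src->well, relay->well with total capacity 4 = current flow value. Flow is maximum.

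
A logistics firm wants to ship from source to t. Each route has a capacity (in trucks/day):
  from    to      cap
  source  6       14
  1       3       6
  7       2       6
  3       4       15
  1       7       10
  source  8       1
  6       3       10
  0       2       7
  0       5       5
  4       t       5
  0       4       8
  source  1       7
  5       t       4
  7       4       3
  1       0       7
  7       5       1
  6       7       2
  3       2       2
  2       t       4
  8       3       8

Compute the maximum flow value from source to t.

Augment source->6->7->5->t: bottleneck 1. Total 1.
Augment source->6->7->2->t: bottleneck 1. Total 2.
Augment source->6->3->4->t: bottleneck 5. Total 7.
Augment source->6->3->2->t: bottleneck 2. Total 9.
Augment source->1->0->2->t: bottleneck 1. Total 10.
Augment source->1->0->5->t: bottleneck 3. Total 13.
No augmenting path remains in the residual graph.

13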